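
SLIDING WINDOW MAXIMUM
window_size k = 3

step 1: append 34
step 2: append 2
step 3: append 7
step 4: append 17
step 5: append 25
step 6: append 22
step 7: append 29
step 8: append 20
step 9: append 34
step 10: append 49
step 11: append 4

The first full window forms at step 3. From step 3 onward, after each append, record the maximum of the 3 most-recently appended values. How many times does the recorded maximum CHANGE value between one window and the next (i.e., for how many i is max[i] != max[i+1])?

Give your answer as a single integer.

Answer: 5

Derivation:
step 1: append 34 -> window=[34] (not full yet)
step 2: append 2 -> window=[34, 2] (not full yet)
step 3: append 7 -> window=[34, 2, 7] -> max=34
step 4: append 17 -> window=[2, 7, 17] -> max=17
step 5: append 25 -> window=[7, 17, 25] -> max=25
step 6: append 22 -> window=[17, 25, 22] -> max=25
step 7: append 29 -> window=[25, 22, 29] -> max=29
step 8: append 20 -> window=[22, 29, 20] -> max=29
step 9: append 34 -> window=[29, 20, 34] -> max=34
step 10: append 49 -> window=[20, 34, 49] -> max=49
step 11: append 4 -> window=[34, 49, 4] -> max=49
Recorded maximums: 34 17 25 25 29 29 34 49 49
Changes between consecutive maximums: 5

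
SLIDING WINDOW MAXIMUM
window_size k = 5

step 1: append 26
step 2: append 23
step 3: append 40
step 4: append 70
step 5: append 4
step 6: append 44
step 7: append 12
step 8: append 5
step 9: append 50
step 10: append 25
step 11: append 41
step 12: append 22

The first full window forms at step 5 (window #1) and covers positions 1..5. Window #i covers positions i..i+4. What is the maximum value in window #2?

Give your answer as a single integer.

step 1: append 26 -> window=[26] (not full yet)
step 2: append 23 -> window=[26, 23] (not full yet)
step 3: append 40 -> window=[26, 23, 40] (not full yet)
step 4: append 70 -> window=[26, 23, 40, 70] (not full yet)
step 5: append 4 -> window=[26, 23, 40, 70, 4] -> max=70
step 6: append 44 -> window=[23, 40, 70, 4, 44] -> max=70
Window #2 max = 70

Answer: 70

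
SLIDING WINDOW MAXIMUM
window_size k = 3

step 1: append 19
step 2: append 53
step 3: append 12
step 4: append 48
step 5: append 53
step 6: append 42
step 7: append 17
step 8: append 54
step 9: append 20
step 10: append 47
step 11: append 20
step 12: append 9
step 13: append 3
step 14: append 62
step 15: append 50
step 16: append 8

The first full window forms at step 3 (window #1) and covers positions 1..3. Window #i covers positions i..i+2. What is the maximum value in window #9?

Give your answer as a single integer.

step 1: append 19 -> window=[19] (not full yet)
step 2: append 53 -> window=[19, 53] (not full yet)
step 3: append 12 -> window=[19, 53, 12] -> max=53
step 4: append 48 -> window=[53, 12, 48] -> max=53
step 5: append 53 -> window=[12, 48, 53] -> max=53
step 6: append 42 -> window=[48, 53, 42] -> max=53
step 7: append 17 -> window=[53, 42, 17] -> max=53
step 8: append 54 -> window=[42, 17, 54] -> max=54
step 9: append 20 -> window=[17, 54, 20] -> max=54
step 10: append 47 -> window=[54, 20, 47] -> max=54
step 11: append 20 -> window=[20, 47, 20] -> max=47
Window #9 max = 47

Answer: 47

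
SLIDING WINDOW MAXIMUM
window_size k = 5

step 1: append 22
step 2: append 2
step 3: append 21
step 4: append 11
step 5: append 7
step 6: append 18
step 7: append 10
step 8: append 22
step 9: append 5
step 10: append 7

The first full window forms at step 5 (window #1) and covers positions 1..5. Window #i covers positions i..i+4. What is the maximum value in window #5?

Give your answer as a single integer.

Answer: 22

Derivation:
step 1: append 22 -> window=[22] (not full yet)
step 2: append 2 -> window=[22, 2] (not full yet)
step 3: append 21 -> window=[22, 2, 21] (not full yet)
step 4: append 11 -> window=[22, 2, 21, 11] (not full yet)
step 5: append 7 -> window=[22, 2, 21, 11, 7] -> max=22
step 6: append 18 -> window=[2, 21, 11, 7, 18] -> max=21
step 7: append 10 -> window=[21, 11, 7, 18, 10] -> max=21
step 8: append 22 -> window=[11, 7, 18, 10, 22] -> max=22
step 9: append 5 -> window=[7, 18, 10, 22, 5] -> max=22
Window #5 max = 22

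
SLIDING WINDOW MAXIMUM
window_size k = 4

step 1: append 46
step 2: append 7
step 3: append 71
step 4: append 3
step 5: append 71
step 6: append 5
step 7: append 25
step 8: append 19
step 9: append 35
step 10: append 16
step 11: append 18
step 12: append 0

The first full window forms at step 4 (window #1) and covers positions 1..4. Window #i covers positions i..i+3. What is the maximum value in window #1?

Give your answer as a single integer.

Answer: 71

Derivation:
step 1: append 46 -> window=[46] (not full yet)
step 2: append 7 -> window=[46, 7] (not full yet)
step 3: append 71 -> window=[46, 7, 71] (not full yet)
step 4: append 3 -> window=[46, 7, 71, 3] -> max=71
Window #1 max = 71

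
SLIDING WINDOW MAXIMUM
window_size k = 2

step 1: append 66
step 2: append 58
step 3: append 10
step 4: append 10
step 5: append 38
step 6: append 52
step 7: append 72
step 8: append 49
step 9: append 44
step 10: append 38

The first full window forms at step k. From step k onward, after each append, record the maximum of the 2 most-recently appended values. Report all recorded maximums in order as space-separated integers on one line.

Answer: 66 58 10 38 52 72 72 49 44

Derivation:
step 1: append 66 -> window=[66] (not full yet)
step 2: append 58 -> window=[66, 58] -> max=66
step 3: append 10 -> window=[58, 10] -> max=58
step 4: append 10 -> window=[10, 10] -> max=10
step 5: append 38 -> window=[10, 38] -> max=38
step 6: append 52 -> window=[38, 52] -> max=52
step 7: append 72 -> window=[52, 72] -> max=72
step 8: append 49 -> window=[72, 49] -> max=72
step 9: append 44 -> window=[49, 44] -> max=49
step 10: append 38 -> window=[44, 38] -> max=44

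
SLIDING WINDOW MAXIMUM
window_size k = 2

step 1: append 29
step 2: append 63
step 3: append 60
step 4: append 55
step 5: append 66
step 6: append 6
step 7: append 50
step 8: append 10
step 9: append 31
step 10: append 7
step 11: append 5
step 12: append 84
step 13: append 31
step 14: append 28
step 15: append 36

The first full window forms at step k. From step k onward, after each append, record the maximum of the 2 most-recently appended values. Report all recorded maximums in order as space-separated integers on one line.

step 1: append 29 -> window=[29] (not full yet)
step 2: append 63 -> window=[29, 63] -> max=63
step 3: append 60 -> window=[63, 60] -> max=63
step 4: append 55 -> window=[60, 55] -> max=60
step 5: append 66 -> window=[55, 66] -> max=66
step 6: append 6 -> window=[66, 6] -> max=66
step 7: append 50 -> window=[6, 50] -> max=50
step 8: append 10 -> window=[50, 10] -> max=50
step 9: append 31 -> window=[10, 31] -> max=31
step 10: append 7 -> window=[31, 7] -> max=31
step 11: append 5 -> window=[7, 5] -> max=7
step 12: append 84 -> window=[5, 84] -> max=84
step 13: append 31 -> window=[84, 31] -> max=84
step 14: append 28 -> window=[31, 28] -> max=31
step 15: append 36 -> window=[28, 36] -> max=36

Answer: 63 63 60 66 66 50 50 31 31 7 84 84 31 36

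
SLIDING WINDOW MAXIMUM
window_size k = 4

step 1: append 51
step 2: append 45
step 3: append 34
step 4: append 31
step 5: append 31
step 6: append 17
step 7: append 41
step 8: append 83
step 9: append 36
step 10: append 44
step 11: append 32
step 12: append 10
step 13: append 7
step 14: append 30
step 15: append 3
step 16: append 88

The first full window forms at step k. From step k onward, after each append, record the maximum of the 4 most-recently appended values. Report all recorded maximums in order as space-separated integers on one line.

step 1: append 51 -> window=[51] (not full yet)
step 2: append 45 -> window=[51, 45] (not full yet)
step 3: append 34 -> window=[51, 45, 34] (not full yet)
step 4: append 31 -> window=[51, 45, 34, 31] -> max=51
step 5: append 31 -> window=[45, 34, 31, 31] -> max=45
step 6: append 17 -> window=[34, 31, 31, 17] -> max=34
step 7: append 41 -> window=[31, 31, 17, 41] -> max=41
step 8: append 83 -> window=[31, 17, 41, 83] -> max=83
step 9: append 36 -> window=[17, 41, 83, 36] -> max=83
step 10: append 44 -> window=[41, 83, 36, 44] -> max=83
step 11: append 32 -> window=[83, 36, 44, 32] -> max=83
step 12: append 10 -> window=[36, 44, 32, 10] -> max=44
step 13: append 7 -> window=[44, 32, 10, 7] -> max=44
step 14: append 30 -> window=[32, 10, 7, 30] -> max=32
step 15: append 3 -> window=[10, 7, 30, 3] -> max=30
step 16: append 88 -> window=[7, 30, 3, 88] -> max=88

Answer: 51 45 34 41 83 83 83 83 44 44 32 30 88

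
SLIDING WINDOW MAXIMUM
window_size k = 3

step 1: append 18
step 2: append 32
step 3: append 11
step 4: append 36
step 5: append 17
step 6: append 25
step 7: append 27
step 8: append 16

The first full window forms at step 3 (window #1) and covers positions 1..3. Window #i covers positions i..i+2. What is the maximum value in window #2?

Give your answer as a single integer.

step 1: append 18 -> window=[18] (not full yet)
step 2: append 32 -> window=[18, 32] (not full yet)
step 3: append 11 -> window=[18, 32, 11] -> max=32
step 4: append 36 -> window=[32, 11, 36] -> max=36
Window #2 max = 36

Answer: 36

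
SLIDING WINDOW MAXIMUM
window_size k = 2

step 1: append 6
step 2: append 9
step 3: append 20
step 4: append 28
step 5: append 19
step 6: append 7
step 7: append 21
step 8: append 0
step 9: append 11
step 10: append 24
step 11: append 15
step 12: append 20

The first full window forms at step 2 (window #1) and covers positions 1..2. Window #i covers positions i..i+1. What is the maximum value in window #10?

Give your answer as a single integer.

step 1: append 6 -> window=[6] (not full yet)
step 2: append 9 -> window=[6, 9] -> max=9
step 3: append 20 -> window=[9, 20] -> max=20
step 4: append 28 -> window=[20, 28] -> max=28
step 5: append 19 -> window=[28, 19] -> max=28
step 6: append 7 -> window=[19, 7] -> max=19
step 7: append 21 -> window=[7, 21] -> max=21
step 8: append 0 -> window=[21, 0] -> max=21
step 9: append 11 -> window=[0, 11] -> max=11
step 10: append 24 -> window=[11, 24] -> max=24
step 11: append 15 -> window=[24, 15] -> max=24
Window #10 max = 24

Answer: 24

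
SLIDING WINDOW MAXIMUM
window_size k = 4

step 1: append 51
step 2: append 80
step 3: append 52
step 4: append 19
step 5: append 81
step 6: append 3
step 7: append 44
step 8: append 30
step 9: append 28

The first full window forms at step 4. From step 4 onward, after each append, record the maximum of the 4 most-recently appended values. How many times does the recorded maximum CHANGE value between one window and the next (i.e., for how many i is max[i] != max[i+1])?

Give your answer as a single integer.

step 1: append 51 -> window=[51] (not full yet)
step 2: append 80 -> window=[51, 80] (not full yet)
step 3: append 52 -> window=[51, 80, 52] (not full yet)
step 4: append 19 -> window=[51, 80, 52, 19] -> max=80
step 5: append 81 -> window=[80, 52, 19, 81] -> max=81
step 6: append 3 -> window=[52, 19, 81, 3] -> max=81
step 7: append 44 -> window=[19, 81, 3, 44] -> max=81
step 8: append 30 -> window=[81, 3, 44, 30] -> max=81
step 9: append 28 -> window=[3, 44, 30, 28] -> max=44
Recorded maximums: 80 81 81 81 81 44
Changes between consecutive maximums: 2

Answer: 2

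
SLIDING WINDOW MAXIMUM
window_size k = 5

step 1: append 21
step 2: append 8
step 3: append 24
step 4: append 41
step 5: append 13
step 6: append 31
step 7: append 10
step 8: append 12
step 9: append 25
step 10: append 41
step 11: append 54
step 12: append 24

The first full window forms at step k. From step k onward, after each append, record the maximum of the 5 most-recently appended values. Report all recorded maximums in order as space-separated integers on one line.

Answer: 41 41 41 41 31 41 54 54

Derivation:
step 1: append 21 -> window=[21] (not full yet)
step 2: append 8 -> window=[21, 8] (not full yet)
step 3: append 24 -> window=[21, 8, 24] (not full yet)
step 4: append 41 -> window=[21, 8, 24, 41] (not full yet)
step 5: append 13 -> window=[21, 8, 24, 41, 13] -> max=41
step 6: append 31 -> window=[8, 24, 41, 13, 31] -> max=41
step 7: append 10 -> window=[24, 41, 13, 31, 10] -> max=41
step 8: append 12 -> window=[41, 13, 31, 10, 12] -> max=41
step 9: append 25 -> window=[13, 31, 10, 12, 25] -> max=31
step 10: append 41 -> window=[31, 10, 12, 25, 41] -> max=41
step 11: append 54 -> window=[10, 12, 25, 41, 54] -> max=54
step 12: append 24 -> window=[12, 25, 41, 54, 24] -> max=54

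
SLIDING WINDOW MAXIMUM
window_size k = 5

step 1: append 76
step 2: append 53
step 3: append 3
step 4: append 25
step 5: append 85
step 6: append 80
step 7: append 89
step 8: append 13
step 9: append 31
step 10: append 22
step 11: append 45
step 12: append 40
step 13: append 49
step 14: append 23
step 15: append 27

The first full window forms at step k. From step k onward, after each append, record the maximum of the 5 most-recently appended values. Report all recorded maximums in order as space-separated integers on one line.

step 1: append 76 -> window=[76] (not full yet)
step 2: append 53 -> window=[76, 53] (not full yet)
step 3: append 3 -> window=[76, 53, 3] (not full yet)
step 4: append 25 -> window=[76, 53, 3, 25] (not full yet)
step 5: append 85 -> window=[76, 53, 3, 25, 85] -> max=85
step 6: append 80 -> window=[53, 3, 25, 85, 80] -> max=85
step 7: append 89 -> window=[3, 25, 85, 80, 89] -> max=89
step 8: append 13 -> window=[25, 85, 80, 89, 13] -> max=89
step 9: append 31 -> window=[85, 80, 89, 13, 31] -> max=89
step 10: append 22 -> window=[80, 89, 13, 31, 22] -> max=89
step 11: append 45 -> window=[89, 13, 31, 22, 45] -> max=89
step 12: append 40 -> window=[13, 31, 22, 45, 40] -> max=45
step 13: append 49 -> window=[31, 22, 45, 40, 49] -> max=49
step 14: append 23 -> window=[22, 45, 40, 49, 23] -> max=49
step 15: append 27 -> window=[45, 40, 49, 23, 27] -> max=49

Answer: 85 85 89 89 89 89 89 45 49 49 49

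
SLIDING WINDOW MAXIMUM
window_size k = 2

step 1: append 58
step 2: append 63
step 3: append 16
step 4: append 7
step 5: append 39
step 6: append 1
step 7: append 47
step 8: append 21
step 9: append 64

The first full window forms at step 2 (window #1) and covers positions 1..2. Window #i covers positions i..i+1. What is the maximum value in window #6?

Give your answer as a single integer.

Answer: 47

Derivation:
step 1: append 58 -> window=[58] (not full yet)
step 2: append 63 -> window=[58, 63] -> max=63
step 3: append 16 -> window=[63, 16] -> max=63
step 4: append 7 -> window=[16, 7] -> max=16
step 5: append 39 -> window=[7, 39] -> max=39
step 6: append 1 -> window=[39, 1] -> max=39
step 7: append 47 -> window=[1, 47] -> max=47
Window #6 max = 47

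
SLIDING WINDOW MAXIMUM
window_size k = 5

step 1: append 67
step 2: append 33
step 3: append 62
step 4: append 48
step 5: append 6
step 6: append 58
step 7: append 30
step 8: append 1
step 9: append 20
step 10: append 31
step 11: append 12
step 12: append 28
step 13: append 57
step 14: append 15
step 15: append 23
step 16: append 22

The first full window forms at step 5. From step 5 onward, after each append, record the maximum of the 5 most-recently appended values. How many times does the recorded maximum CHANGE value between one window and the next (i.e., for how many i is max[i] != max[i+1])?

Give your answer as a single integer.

Answer: 4

Derivation:
step 1: append 67 -> window=[67] (not full yet)
step 2: append 33 -> window=[67, 33] (not full yet)
step 3: append 62 -> window=[67, 33, 62] (not full yet)
step 4: append 48 -> window=[67, 33, 62, 48] (not full yet)
step 5: append 6 -> window=[67, 33, 62, 48, 6] -> max=67
step 6: append 58 -> window=[33, 62, 48, 6, 58] -> max=62
step 7: append 30 -> window=[62, 48, 6, 58, 30] -> max=62
step 8: append 1 -> window=[48, 6, 58, 30, 1] -> max=58
step 9: append 20 -> window=[6, 58, 30, 1, 20] -> max=58
step 10: append 31 -> window=[58, 30, 1, 20, 31] -> max=58
step 11: append 12 -> window=[30, 1, 20, 31, 12] -> max=31
step 12: append 28 -> window=[1, 20, 31, 12, 28] -> max=31
step 13: append 57 -> window=[20, 31, 12, 28, 57] -> max=57
step 14: append 15 -> window=[31, 12, 28, 57, 15] -> max=57
step 15: append 23 -> window=[12, 28, 57, 15, 23] -> max=57
step 16: append 22 -> window=[28, 57, 15, 23, 22] -> max=57
Recorded maximums: 67 62 62 58 58 58 31 31 57 57 57 57
Changes between consecutive maximums: 4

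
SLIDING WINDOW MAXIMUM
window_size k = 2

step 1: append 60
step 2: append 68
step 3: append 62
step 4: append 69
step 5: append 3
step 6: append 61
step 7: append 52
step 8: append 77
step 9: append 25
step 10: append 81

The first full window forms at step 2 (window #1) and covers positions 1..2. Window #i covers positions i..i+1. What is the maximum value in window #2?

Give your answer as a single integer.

Answer: 68

Derivation:
step 1: append 60 -> window=[60] (not full yet)
step 2: append 68 -> window=[60, 68] -> max=68
step 3: append 62 -> window=[68, 62] -> max=68
Window #2 max = 68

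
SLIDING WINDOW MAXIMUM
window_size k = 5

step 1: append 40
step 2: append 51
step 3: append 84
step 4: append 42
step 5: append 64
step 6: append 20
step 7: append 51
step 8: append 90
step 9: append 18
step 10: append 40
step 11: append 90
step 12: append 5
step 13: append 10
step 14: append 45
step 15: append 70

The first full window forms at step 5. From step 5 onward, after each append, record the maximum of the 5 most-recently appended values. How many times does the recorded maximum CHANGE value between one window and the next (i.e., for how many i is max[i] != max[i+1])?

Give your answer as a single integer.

step 1: append 40 -> window=[40] (not full yet)
step 2: append 51 -> window=[40, 51] (not full yet)
step 3: append 84 -> window=[40, 51, 84] (not full yet)
step 4: append 42 -> window=[40, 51, 84, 42] (not full yet)
step 5: append 64 -> window=[40, 51, 84, 42, 64] -> max=84
step 6: append 20 -> window=[51, 84, 42, 64, 20] -> max=84
step 7: append 51 -> window=[84, 42, 64, 20, 51] -> max=84
step 8: append 90 -> window=[42, 64, 20, 51, 90] -> max=90
step 9: append 18 -> window=[64, 20, 51, 90, 18] -> max=90
step 10: append 40 -> window=[20, 51, 90, 18, 40] -> max=90
step 11: append 90 -> window=[51, 90, 18, 40, 90] -> max=90
step 12: append 5 -> window=[90, 18, 40, 90, 5] -> max=90
step 13: append 10 -> window=[18, 40, 90, 5, 10] -> max=90
step 14: append 45 -> window=[40, 90, 5, 10, 45] -> max=90
step 15: append 70 -> window=[90, 5, 10, 45, 70] -> max=90
Recorded maximums: 84 84 84 90 90 90 90 90 90 90 90
Changes between consecutive maximums: 1

Answer: 1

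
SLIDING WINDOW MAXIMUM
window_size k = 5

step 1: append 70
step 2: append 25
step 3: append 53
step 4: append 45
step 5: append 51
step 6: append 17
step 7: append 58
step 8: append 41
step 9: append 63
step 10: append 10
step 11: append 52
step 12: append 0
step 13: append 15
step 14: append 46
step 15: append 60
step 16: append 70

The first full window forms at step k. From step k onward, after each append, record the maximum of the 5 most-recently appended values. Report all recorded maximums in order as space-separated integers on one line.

Answer: 70 53 58 58 63 63 63 63 63 52 60 70

Derivation:
step 1: append 70 -> window=[70] (not full yet)
step 2: append 25 -> window=[70, 25] (not full yet)
step 3: append 53 -> window=[70, 25, 53] (not full yet)
step 4: append 45 -> window=[70, 25, 53, 45] (not full yet)
step 5: append 51 -> window=[70, 25, 53, 45, 51] -> max=70
step 6: append 17 -> window=[25, 53, 45, 51, 17] -> max=53
step 7: append 58 -> window=[53, 45, 51, 17, 58] -> max=58
step 8: append 41 -> window=[45, 51, 17, 58, 41] -> max=58
step 9: append 63 -> window=[51, 17, 58, 41, 63] -> max=63
step 10: append 10 -> window=[17, 58, 41, 63, 10] -> max=63
step 11: append 52 -> window=[58, 41, 63, 10, 52] -> max=63
step 12: append 0 -> window=[41, 63, 10, 52, 0] -> max=63
step 13: append 15 -> window=[63, 10, 52, 0, 15] -> max=63
step 14: append 46 -> window=[10, 52, 0, 15, 46] -> max=52
step 15: append 60 -> window=[52, 0, 15, 46, 60] -> max=60
step 16: append 70 -> window=[0, 15, 46, 60, 70] -> max=70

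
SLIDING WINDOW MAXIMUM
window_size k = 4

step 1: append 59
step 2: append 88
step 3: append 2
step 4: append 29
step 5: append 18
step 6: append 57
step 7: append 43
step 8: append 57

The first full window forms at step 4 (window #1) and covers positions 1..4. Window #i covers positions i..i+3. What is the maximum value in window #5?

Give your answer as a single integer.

step 1: append 59 -> window=[59] (not full yet)
step 2: append 88 -> window=[59, 88] (not full yet)
step 3: append 2 -> window=[59, 88, 2] (not full yet)
step 4: append 29 -> window=[59, 88, 2, 29] -> max=88
step 5: append 18 -> window=[88, 2, 29, 18] -> max=88
step 6: append 57 -> window=[2, 29, 18, 57] -> max=57
step 7: append 43 -> window=[29, 18, 57, 43] -> max=57
step 8: append 57 -> window=[18, 57, 43, 57] -> max=57
Window #5 max = 57

Answer: 57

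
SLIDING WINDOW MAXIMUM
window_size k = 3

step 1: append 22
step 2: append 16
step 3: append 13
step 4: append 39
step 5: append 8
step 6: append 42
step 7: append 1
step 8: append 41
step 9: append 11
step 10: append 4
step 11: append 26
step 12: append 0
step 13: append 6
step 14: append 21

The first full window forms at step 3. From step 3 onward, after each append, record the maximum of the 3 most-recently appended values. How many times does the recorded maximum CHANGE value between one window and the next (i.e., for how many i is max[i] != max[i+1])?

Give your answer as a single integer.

Answer: 5

Derivation:
step 1: append 22 -> window=[22] (not full yet)
step 2: append 16 -> window=[22, 16] (not full yet)
step 3: append 13 -> window=[22, 16, 13] -> max=22
step 4: append 39 -> window=[16, 13, 39] -> max=39
step 5: append 8 -> window=[13, 39, 8] -> max=39
step 6: append 42 -> window=[39, 8, 42] -> max=42
step 7: append 1 -> window=[8, 42, 1] -> max=42
step 8: append 41 -> window=[42, 1, 41] -> max=42
step 9: append 11 -> window=[1, 41, 11] -> max=41
step 10: append 4 -> window=[41, 11, 4] -> max=41
step 11: append 26 -> window=[11, 4, 26] -> max=26
step 12: append 0 -> window=[4, 26, 0] -> max=26
step 13: append 6 -> window=[26, 0, 6] -> max=26
step 14: append 21 -> window=[0, 6, 21] -> max=21
Recorded maximums: 22 39 39 42 42 42 41 41 26 26 26 21
Changes between consecutive maximums: 5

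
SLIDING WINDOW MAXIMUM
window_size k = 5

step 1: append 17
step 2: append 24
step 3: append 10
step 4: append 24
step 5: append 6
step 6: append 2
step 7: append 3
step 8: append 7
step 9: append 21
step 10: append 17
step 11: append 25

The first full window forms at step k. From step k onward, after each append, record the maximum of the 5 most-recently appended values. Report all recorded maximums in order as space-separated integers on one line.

step 1: append 17 -> window=[17] (not full yet)
step 2: append 24 -> window=[17, 24] (not full yet)
step 3: append 10 -> window=[17, 24, 10] (not full yet)
step 4: append 24 -> window=[17, 24, 10, 24] (not full yet)
step 5: append 6 -> window=[17, 24, 10, 24, 6] -> max=24
step 6: append 2 -> window=[24, 10, 24, 6, 2] -> max=24
step 7: append 3 -> window=[10, 24, 6, 2, 3] -> max=24
step 8: append 7 -> window=[24, 6, 2, 3, 7] -> max=24
step 9: append 21 -> window=[6, 2, 3, 7, 21] -> max=21
step 10: append 17 -> window=[2, 3, 7, 21, 17] -> max=21
step 11: append 25 -> window=[3, 7, 21, 17, 25] -> max=25

Answer: 24 24 24 24 21 21 25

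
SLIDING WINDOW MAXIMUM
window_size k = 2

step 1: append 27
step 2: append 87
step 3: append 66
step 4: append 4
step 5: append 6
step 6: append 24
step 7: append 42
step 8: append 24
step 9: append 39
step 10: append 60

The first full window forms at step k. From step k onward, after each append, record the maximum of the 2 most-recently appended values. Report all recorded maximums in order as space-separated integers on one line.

Answer: 87 87 66 6 24 42 42 39 60

Derivation:
step 1: append 27 -> window=[27] (not full yet)
step 2: append 87 -> window=[27, 87] -> max=87
step 3: append 66 -> window=[87, 66] -> max=87
step 4: append 4 -> window=[66, 4] -> max=66
step 5: append 6 -> window=[4, 6] -> max=6
step 6: append 24 -> window=[6, 24] -> max=24
step 7: append 42 -> window=[24, 42] -> max=42
step 8: append 24 -> window=[42, 24] -> max=42
step 9: append 39 -> window=[24, 39] -> max=39
step 10: append 60 -> window=[39, 60] -> max=60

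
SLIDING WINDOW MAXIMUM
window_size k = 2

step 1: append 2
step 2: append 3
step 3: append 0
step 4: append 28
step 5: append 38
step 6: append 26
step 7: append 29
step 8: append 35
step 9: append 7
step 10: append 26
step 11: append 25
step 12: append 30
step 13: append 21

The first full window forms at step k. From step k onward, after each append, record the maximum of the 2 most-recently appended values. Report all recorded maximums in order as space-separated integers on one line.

step 1: append 2 -> window=[2] (not full yet)
step 2: append 3 -> window=[2, 3] -> max=3
step 3: append 0 -> window=[3, 0] -> max=3
step 4: append 28 -> window=[0, 28] -> max=28
step 5: append 38 -> window=[28, 38] -> max=38
step 6: append 26 -> window=[38, 26] -> max=38
step 7: append 29 -> window=[26, 29] -> max=29
step 8: append 35 -> window=[29, 35] -> max=35
step 9: append 7 -> window=[35, 7] -> max=35
step 10: append 26 -> window=[7, 26] -> max=26
step 11: append 25 -> window=[26, 25] -> max=26
step 12: append 30 -> window=[25, 30] -> max=30
step 13: append 21 -> window=[30, 21] -> max=30

Answer: 3 3 28 38 38 29 35 35 26 26 30 30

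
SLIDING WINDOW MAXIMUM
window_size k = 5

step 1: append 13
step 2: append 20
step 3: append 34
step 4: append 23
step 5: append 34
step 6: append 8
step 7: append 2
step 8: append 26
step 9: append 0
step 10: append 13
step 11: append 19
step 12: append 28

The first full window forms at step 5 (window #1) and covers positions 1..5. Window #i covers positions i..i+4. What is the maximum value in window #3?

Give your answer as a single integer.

Answer: 34

Derivation:
step 1: append 13 -> window=[13] (not full yet)
step 2: append 20 -> window=[13, 20] (not full yet)
step 3: append 34 -> window=[13, 20, 34] (not full yet)
step 4: append 23 -> window=[13, 20, 34, 23] (not full yet)
step 5: append 34 -> window=[13, 20, 34, 23, 34] -> max=34
step 6: append 8 -> window=[20, 34, 23, 34, 8] -> max=34
step 7: append 2 -> window=[34, 23, 34, 8, 2] -> max=34
Window #3 max = 34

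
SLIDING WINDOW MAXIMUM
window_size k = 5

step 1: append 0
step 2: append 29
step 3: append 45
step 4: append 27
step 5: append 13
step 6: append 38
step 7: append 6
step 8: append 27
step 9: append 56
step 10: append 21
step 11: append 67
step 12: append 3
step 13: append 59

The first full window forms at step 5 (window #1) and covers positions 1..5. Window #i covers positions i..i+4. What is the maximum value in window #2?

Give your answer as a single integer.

Answer: 45

Derivation:
step 1: append 0 -> window=[0] (not full yet)
step 2: append 29 -> window=[0, 29] (not full yet)
step 3: append 45 -> window=[0, 29, 45] (not full yet)
step 4: append 27 -> window=[0, 29, 45, 27] (not full yet)
step 5: append 13 -> window=[0, 29, 45, 27, 13] -> max=45
step 6: append 38 -> window=[29, 45, 27, 13, 38] -> max=45
Window #2 max = 45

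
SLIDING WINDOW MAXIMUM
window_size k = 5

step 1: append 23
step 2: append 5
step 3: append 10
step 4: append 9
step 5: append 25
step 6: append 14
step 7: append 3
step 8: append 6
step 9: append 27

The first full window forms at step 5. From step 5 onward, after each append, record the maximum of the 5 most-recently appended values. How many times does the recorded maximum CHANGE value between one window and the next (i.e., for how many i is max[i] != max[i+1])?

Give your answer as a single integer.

step 1: append 23 -> window=[23] (not full yet)
step 2: append 5 -> window=[23, 5] (not full yet)
step 3: append 10 -> window=[23, 5, 10] (not full yet)
step 4: append 9 -> window=[23, 5, 10, 9] (not full yet)
step 5: append 25 -> window=[23, 5, 10, 9, 25] -> max=25
step 6: append 14 -> window=[5, 10, 9, 25, 14] -> max=25
step 7: append 3 -> window=[10, 9, 25, 14, 3] -> max=25
step 8: append 6 -> window=[9, 25, 14, 3, 6] -> max=25
step 9: append 27 -> window=[25, 14, 3, 6, 27] -> max=27
Recorded maximums: 25 25 25 25 27
Changes between consecutive maximums: 1

Answer: 1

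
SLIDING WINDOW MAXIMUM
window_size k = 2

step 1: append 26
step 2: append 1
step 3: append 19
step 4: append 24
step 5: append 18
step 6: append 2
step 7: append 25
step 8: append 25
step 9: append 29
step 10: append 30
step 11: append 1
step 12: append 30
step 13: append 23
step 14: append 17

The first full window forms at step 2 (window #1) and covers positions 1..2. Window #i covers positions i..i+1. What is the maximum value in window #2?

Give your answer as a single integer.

step 1: append 26 -> window=[26] (not full yet)
step 2: append 1 -> window=[26, 1] -> max=26
step 3: append 19 -> window=[1, 19] -> max=19
Window #2 max = 19

Answer: 19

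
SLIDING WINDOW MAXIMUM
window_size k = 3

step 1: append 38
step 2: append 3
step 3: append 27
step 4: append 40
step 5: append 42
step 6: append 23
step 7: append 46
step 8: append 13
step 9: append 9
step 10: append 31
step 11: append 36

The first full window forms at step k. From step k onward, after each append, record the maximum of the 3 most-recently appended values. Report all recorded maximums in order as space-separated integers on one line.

Answer: 38 40 42 42 46 46 46 31 36

Derivation:
step 1: append 38 -> window=[38] (not full yet)
step 2: append 3 -> window=[38, 3] (not full yet)
step 3: append 27 -> window=[38, 3, 27] -> max=38
step 4: append 40 -> window=[3, 27, 40] -> max=40
step 5: append 42 -> window=[27, 40, 42] -> max=42
step 6: append 23 -> window=[40, 42, 23] -> max=42
step 7: append 46 -> window=[42, 23, 46] -> max=46
step 8: append 13 -> window=[23, 46, 13] -> max=46
step 9: append 9 -> window=[46, 13, 9] -> max=46
step 10: append 31 -> window=[13, 9, 31] -> max=31
step 11: append 36 -> window=[9, 31, 36] -> max=36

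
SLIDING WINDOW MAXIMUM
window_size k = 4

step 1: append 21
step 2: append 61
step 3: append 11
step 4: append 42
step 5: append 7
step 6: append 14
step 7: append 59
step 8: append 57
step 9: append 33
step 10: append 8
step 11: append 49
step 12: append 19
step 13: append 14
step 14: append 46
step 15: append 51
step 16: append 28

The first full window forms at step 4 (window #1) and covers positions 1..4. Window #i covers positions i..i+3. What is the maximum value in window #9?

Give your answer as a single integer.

Answer: 49

Derivation:
step 1: append 21 -> window=[21] (not full yet)
step 2: append 61 -> window=[21, 61] (not full yet)
step 3: append 11 -> window=[21, 61, 11] (not full yet)
step 4: append 42 -> window=[21, 61, 11, 42] -> max=61
step 5: append 7 -> window=[61, 11, 42, 7] -> max=61
step 6: append 14 -> window=[11, 42, 7, 14] -> max=42
step 7: append 59 -> window=[42, 7, 14, 59] -> max=59
step 8: append 57 -> window=[7, 14, 59, 57] -> max=59
step 9: append 33 -> window=[14, 59, 57, 33] -> max=59
step 10: append 8 -> window=[59, 57, 33, 8] -> max=59
step 11: append 49 -> window=[57, 33, 8, 49] -> max=57
step 12: append 19 -> window=[33, 8, 49, 19] -> max=49
Window #9 max = 49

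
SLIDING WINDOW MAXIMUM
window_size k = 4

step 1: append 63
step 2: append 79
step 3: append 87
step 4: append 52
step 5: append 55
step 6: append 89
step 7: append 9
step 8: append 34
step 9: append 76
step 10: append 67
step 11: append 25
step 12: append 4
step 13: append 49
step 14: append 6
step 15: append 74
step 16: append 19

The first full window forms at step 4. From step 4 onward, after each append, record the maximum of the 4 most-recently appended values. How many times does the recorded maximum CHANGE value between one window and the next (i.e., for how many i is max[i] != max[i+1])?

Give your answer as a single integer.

step 1: append 63 -> window=[63] (not full yet)
step 2: append 79 -> window=[63, 79] (not full yet)
step 3: append 87 -> window=[63, 79, 87] (not full yet)
step 4: append 52 -> window=[63, 79, 87, 52] -> max=87
step 5: append 55 -> window=[79, 87, 52, 55] -> max=87
step 6: append 89 -> window=[87, 52, 55, 89] -> max=89
step 7: append 9 -> window=[52, 55, 89, 9] -> max=89
step 8: append 34 -> window=[55, 89, 9, 34] -> max=89
step 9: append 76 -> window=[89, 9, 34, 76] -> max=89
step 10: append 67 -> window=[9, 34, 76, 67] -> max=76
step 11: append 25 -> window=[34, 76, 67, 25] -> max=76
step 12: append 4 -> window=[76, 67, 25, 4] -> max=76
step 13: append 49 -> window=[67, 25, 4, 49] -> max=67
step 14: append 6 -> window=[25, 4, 49, 6] -> max=49
step 15: append 74 -> window=[4, 49, 6, 74] -> max=74
step 16: append 19 -> window=[49, 6, 74, 19] -> max=74
Recorded maximums: 87 87 89 89 89 89 76 76 76 67 49 74 74
Changes between consecutive maximums: 5

Answer: 5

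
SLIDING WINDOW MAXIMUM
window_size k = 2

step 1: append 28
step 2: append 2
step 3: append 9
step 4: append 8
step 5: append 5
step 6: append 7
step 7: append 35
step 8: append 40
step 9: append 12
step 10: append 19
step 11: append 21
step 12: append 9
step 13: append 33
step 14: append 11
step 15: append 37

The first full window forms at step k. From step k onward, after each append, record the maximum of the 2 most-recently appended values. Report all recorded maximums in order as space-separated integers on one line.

step 1: append 28 -> window=[28] (not full yet)
step 2: append 2 -> window=[28, 2] -> max=28
step 3: append 9 -> window=[2, 9] -> max=9
step 4: append 8 -> window=[9, 8] -> max=9
step 5: append 5 -> window=[8, 5] -> max=8
step 6: append 7 -> window=[5, 7] -> max=7
step 7: append 35 -> window=[7, 35] -> max=35
step 8: append 40 -> window=[35, 40] -> max=40
step 9: append 12 -> window=[40, 12] -> max=40
step 10: append 19 -> window=[12, 19] -> max=19
step 11: append 21 -> window=[19, 21] -> max=21
step 12: append 9 -> window=[21, 9] -> max=21
step 13: append 33 -> window=[9, 33] -> max=33
step 14: append 11 -> window=[33, 11] -> max=33
step 15: append 37 -> window=[11, 37] -> max=37

Answer: 28 9 9 8 7 35 40 40 19 21 21 33 33 37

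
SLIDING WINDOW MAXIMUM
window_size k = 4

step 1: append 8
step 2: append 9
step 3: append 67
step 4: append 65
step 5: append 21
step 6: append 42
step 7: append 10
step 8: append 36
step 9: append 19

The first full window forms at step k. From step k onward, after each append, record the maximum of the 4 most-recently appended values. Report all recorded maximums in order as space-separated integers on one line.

Answer: 67 67 67 65 42 42

Derivation:
step 1: append 8 -> window=[8] (not full yet)
step 2: append 9 -> window=[8, 9] (not full yet)
step 3: append 67 -> window=[8, 9, 67] (not full yet)
step 4: append 65 -> window=[8, 9, 67, 65] -> max=67
step 5: append 21 -> window=[9, 67, 65, 21] -> max=67
step 6: append 42 -> window=[67, 65, 21, 42] -> max=67
step 7: append 10 -> window=[65, 21, 42, 10] -> max=65
step 8: append 36 -> window=[21, 42, 10, 36] -> max=42
step 9: append 19 -> window=[42, 10, 36, 19] -> max=42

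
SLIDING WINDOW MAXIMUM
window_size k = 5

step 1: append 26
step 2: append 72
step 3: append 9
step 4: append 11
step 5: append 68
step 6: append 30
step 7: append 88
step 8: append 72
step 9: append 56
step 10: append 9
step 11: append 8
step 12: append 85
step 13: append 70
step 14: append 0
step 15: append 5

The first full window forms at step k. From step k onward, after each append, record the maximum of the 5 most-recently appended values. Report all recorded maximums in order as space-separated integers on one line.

step 1: append 26 -> window=[26] (not full yet)
step 2: append 72 -> window=[26, 72] (not full yet)
step 3: append 9 -> window=[26, 72, 9] (not full yet)
step 4: append 11 -> window=[26, 72, 9, 11] (not full yet)
step 5: append 68 -> window=[26, 72, 9, 11, 68] -> max=72
step 6: append 30 -> window=[72, 9, 11, 68, 30] -> max=72
step 7: append 88 -> window=[9, 11, 68, 30, 88] -> max=88
step 8: append 72 -> window=[11, 68, 30, 88, 72] -> max=88
step 9: append 56 -> window=[68, 30, 88, 72, 56] -> max=88
step 10: append 9 -> window=[30, 88, 72, 56, 9] -> max=88
step 11: append 8 -> window=[88, 72, 56, 9, 8] -> max=88
step 12: append 85 -> window=[72, 56, 9, 8, 85] -> max=85
step 13: append 70 -> window=[56, 9, 8, 85, 70] -> max=85
step 14: append 0 -> window=[9, 8, 85, 70, 0] -> max=85
step 15: append 5 -> window=[8, 85, 70, 0, 5] -> max=85

Answer: 72 72 88 88 88 88 88 85 85 85 85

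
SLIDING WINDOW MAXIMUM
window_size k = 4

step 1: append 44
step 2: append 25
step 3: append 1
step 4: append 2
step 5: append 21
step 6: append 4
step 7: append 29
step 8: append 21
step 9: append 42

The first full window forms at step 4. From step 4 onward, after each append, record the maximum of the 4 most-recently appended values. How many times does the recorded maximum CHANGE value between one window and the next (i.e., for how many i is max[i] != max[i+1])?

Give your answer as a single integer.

step 1: append 44 -> window=[44] (not full yet)
step 2: append 25 -> window=[44, 25] (not full yet)
step 3: append 1 -> window=[44, 25, 1] (not full yet)
step 4: append 2 -> window=[44, 25, 1, 2] -> max=44
step 5: append 21 -> window=[25, 1, 2, 21] -> max=25
step 6: append 4 -> window=[1, 2, 21, 4] -> max=21
step 7: append 29 -> window=[2, 21, 4, 29] -> max=29
step 8: append 21 -> window=[21, 4, 29, 21] -> max=29
step 9: append 42 -> window=[4, 29, 21, 42] -> max=42
Recorded maximums: 44 25 21 29 29 42
Changes between consecutive maximums: 4

Answer: 4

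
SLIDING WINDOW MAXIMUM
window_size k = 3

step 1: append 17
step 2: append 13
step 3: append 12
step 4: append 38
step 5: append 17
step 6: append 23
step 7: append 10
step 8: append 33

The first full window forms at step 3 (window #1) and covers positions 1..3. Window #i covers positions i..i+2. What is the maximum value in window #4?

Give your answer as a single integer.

Answer: 38

Derivation:
step 1: append 17 -> window=[17] (not full yet)
step 2: append 13 -> window=[17, 13] (not full yet)
step 3: append 12 -> window=[17, 13, 12] -> max=17
step 4: append 38 -> window=[13, 12, 38] -> max=38
step 5: append 17 -> window=[12, 38, 17] -> max=38
step 6: append 23 -> window=[38, 17, 23] -> max=38
Window #4 max = 38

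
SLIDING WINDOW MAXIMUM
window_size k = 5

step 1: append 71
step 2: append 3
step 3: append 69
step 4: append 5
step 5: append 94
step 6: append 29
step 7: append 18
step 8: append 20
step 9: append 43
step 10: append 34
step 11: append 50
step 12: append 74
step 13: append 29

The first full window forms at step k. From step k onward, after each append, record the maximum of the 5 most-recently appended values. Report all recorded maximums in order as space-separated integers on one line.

step 1: append 71 -> window=[71] (not full yet)
step 2: append 3 -> window=[71, 3] (not full yet)
step 3: append 69 -> window=[71, 3, 69] (not full yet)
step 4: append 5 -> window=[71, 3, 69, 5] (not full yet)
step 5: append 94 -> window=[71, 3, 69, 5, 94] -> max=94
step 6: append 29 -> window=[3, 69, 5, 94, 29] -> max=94
step 7: append 18 -> window=[69, 5, 94, 29, 18] -> max=94
step 8: append 20 -> window=[5, 94, 29, 18, 20] -> max=94
step 9: append 43 -> window=[94, 29, 18, 20, 43] -> max=94
step 10: append 34 -> window=[29, 18, 20, 43, 34] -> max=43
step 11: append 50 -> window=[18, 20, 43, 34, 50] -> max=50
step 12: append 74 -> window=[20, 43, 34, 50, 74] -> max=74
step 13: append 29 -> window=[43, 34, 50, 74, 29] -> max=74

Answer: 94 94 94 94 94 43 50 74 74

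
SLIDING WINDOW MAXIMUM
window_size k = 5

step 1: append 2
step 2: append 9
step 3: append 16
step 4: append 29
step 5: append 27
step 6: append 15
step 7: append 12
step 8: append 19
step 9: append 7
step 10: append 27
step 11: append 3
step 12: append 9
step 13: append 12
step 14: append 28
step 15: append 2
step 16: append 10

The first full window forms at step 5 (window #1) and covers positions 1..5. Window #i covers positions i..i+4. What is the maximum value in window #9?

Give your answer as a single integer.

Answer: 27

Derivation:
step 1: append 2 -> window=[2] (not full yet)
step 2: append 9 -> window=[2, 9] (not full yet)
step 3: append 16 -> window=[2, 9, 16] (not full yet)
step 4: append 29 -> window=[2, 9, 16, 29] (not full yet)
step 5: append 27 -> window=[2, 9, 16, 29, 27] -> max=29
step 6: append 15 -> window=[9, 16, 29, 27, 15] -> max=29
step 7: append 12 -> window=[16, 29, 27, 15, 12] -> max=29
step 8: append 19 -> window=[29, 27, 15, 12, 19] -> max=29
step 9: append 7 -> window=[27, 15, 12, 19, 7] -> max=27
step 10: append 27 -> window=[15, 12, 19, 7, 27] -> max=27
step 11: append 3 -> window=[12, 19, 7, 27, 3] -> max=27
step 12: append 9 -> window=[19, 7, 27, 3, 9] -> max=27
step 13: append 12 -> window=[7, 27, 3, 9, 12] -> max=27
Window #9 max = 27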